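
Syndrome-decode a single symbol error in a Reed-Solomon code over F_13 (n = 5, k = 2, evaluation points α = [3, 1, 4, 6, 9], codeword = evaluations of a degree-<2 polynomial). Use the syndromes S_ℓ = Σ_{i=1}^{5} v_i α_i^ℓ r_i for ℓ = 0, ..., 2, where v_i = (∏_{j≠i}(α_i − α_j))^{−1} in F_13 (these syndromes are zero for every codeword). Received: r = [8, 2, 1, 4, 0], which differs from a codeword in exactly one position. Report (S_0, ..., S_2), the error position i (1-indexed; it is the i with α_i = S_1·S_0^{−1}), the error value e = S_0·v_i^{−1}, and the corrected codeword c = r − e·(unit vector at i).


S = (4, 3, 12), error at position 3, error magnitude e = 3, c = [8, 2, 11, 4, 0].

Step 1: column multipliers v_i = (∏_{j≠i}(α_i − α_j))^{−1} mod 13.
  i = 1 (α = 3): (3−1)(3−4)(3−6)(3−9) = 2·(−1)·(−3)·(−6) = −36 ≡ 3, so v_1 = 3^{−1} = 9 (mod 13).
  i = 2 (α = 1): (1−3)(1−4)(1−6)(1−9) = (−2)·(−3)·(−5)·(−8) = 240 ≡ 6, so v_2 = 6^{−1} = 11 (mod 13).
  i = 3 (α = 4): (4−3)(4−1)(4−6)(4−9) = 1·3·(−2)·(−5) = 30 ≡ 4, so v_3 = 4^{−1} = 10 (mod 13).
  i = 4 (α = 6): (6−3)(6−1)(6−4)(6−9) = 3·5·2·(−3) = −90 ≡ 1, so v_4 = 1^{−1} = 1 (mod 13).
  i = 5 (α = 9): (9−3)(9−1)(9−4)(9−6) = 6·8·5·3 = 720 ≡ 5, so v_5 = 5^{−1} = 8 (mod 13).
  v = [9, 11, 10, 1, 8].
Step 2: syndromes of r = [8, 2, 1, 4, 0] (all sums mod 13).
  S_0 = Σ v_i r_i = 9·8 + 11·2 + 10·1 + 1·4 + 8·0 = 108 ≡ 4.
  S_1 = Σ v_i α_i r_i = 9·3·8 + 11·1·2 + 10·4·1 + 1·6·4 + 8·9·0 = 302 ≡ 3.
  α_i^2 mod 13 = [9, 1, 3, 10, 3].
  S_2 = Σ v_i α_i^2 r_i = 9·9·8 + 11·1·2 + 10·3·1 + 1·10·4 + 8·3·0 = 740 ≡ 12.
  S = (4, 3, 12) ≠ 0, so r is not a codeword (an error is present).
Step 3: locate the error. For a single error e at position i, S_ℓ = v_i·e·α_i^ℓ, so α_err = S_1/S_0.
  S_0^{−1} = 4^{−1} = 10 (mod 13), so α_err = 3·10 = 30 ≡ 4 = α_3. Error position i = 3.
  Consistency check: S_2/S_1 = 12·9 = 108 ≡ 4 = α_err ✓ (single-error assumption holds).
Step 4: error magnitude e = S_0/v_3 = S_0·∏_{j≠3}(α_3 − α_j) = 4·4 = 16 ≡ 3 (mod 13).
Step 5: correct position 3: c_3 = r_3 − e = 1 − 3 ≡ 11 (mod 13). Hence c = [8, 2, 11, 4, 0].
  Check: interpolating c through the α_i gives m(x) = 12 + 3·x (degree < 2) with m(α_i) = c_i for every i, so c is indeed a codeword.


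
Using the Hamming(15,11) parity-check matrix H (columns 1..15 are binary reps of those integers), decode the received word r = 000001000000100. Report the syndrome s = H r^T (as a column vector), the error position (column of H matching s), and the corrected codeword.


s = (1, 0, 1, 1)^T, error position = 11, corrected codeword c = 000001000010100

Compute s = H r^T mod 2 one row at a time:
  s_1 = 0 + 0 + 0 + 0 + 0 + 1 + 0 + 0 = 1 ≡ 1 (mod 2).
  s_2 = 0 + 0 + 1 + 0 + 0 + 1 + 0 + 0 = 2 ≡ 0 (mod 2).
  s_3 = 0 + 0 + 1 + 0 + 0 + 0 + 0 + 0 = 1 ≡ 1 (mod 2).
  s_4 = 0 + 0 + 0 + 0 + 0 + 0 + 1 + 0 = 1 ≡ 1 (mod 2).
s = (1, 0, 1, 1)^T — this equals column 11 of H (binary 1011), so error is at position 11.
Correct: flip bit 11 of r = 000001000000100 to get c = 000001000010100.


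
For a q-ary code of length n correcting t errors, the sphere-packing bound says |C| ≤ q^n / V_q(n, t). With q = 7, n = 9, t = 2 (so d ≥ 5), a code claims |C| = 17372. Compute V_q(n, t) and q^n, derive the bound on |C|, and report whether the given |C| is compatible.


V_q(n, t) = 1351, q^n = 40353607, Hamming bound = 29869, |C| = 17372 ≤ bound (satisfied).

Step 1: Compute V_q(n, t) = Σ_{j=0}^2 C(n, j) (q−1)^j.
  j = 0: C(9,0)·(6)^0 = 1·1 = 1.
  j = 1: C(9,1)·(6)^1 = 9·6 = 54.
  j = 2: C(9,2)·(6)^2 = 36·36 = 1296.
  V_q(n, t) = 1 + 54 + 1296 = 1351.
Step 2: q^n = 7^9 = 40353607.
Step 3: Hamming bound ⌊q^n / V_q(n,t)⌋ = ⌊40353607/1351⌋ = 29869.
Step 4: Compare |C| = 17372 to 29869: satisfied.
The claimed |C| lies below the Hamming bound.


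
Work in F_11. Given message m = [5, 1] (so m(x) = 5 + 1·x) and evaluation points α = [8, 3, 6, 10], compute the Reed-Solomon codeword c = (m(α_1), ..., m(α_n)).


c = [2, 8, 0, 4]

Message polynomial: m(x) = 5 + 1·x (mod 11).
For each evaluation point α_i, compute m(α_i) mod 11:
  α_1 = 8: Horner steps 1 → 2, so m(8) = 2.
  α_2 = 3: Horner steps 1 → 8, so m(3) = 8.
  α_3 = 6: Horner steps 1 → 0, so m(6) = 0.
  α_4 = 10: Horner steps 1 → 4, so m(10) = 4.
Codeword c = [2, 8, 0, 4] ∈ F_11^4.


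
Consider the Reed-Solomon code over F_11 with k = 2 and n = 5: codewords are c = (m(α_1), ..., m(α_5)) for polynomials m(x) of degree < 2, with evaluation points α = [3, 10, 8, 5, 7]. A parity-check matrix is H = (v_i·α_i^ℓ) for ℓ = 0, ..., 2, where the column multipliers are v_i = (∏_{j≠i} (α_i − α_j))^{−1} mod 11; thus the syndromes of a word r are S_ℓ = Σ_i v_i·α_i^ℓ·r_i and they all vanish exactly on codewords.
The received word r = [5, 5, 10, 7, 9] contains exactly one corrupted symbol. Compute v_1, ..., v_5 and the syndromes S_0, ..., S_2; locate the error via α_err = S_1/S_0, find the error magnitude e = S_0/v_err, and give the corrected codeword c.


S = (4, 7, 4), error at position 2, error magnitude e = 4, c = [5, 1, 10, 7, 9].

Step 1: column multipliers v_i = (∏_{j≠i}(α_i − α_j))^{−1} mod 11.
  i = 1 (α = 3): (3−10)(3−8)(3−5)(3−7) = (−7)·(−5)·(−2)·(−4) = 280 ≡ 5, so v_1 = 5^{−1} = 9 (mod 11).
  i = 2 (α = 10): (10−3)(10−8)(10−5)(10−7) = 7·2·5·3 = 210 ≡ 1, so v_2 = 1^{−1} = 1 (mod 11).
  i = 3 (α = 8): (8−3)(8−10)(8−5)(8−7) = 5·(−2)·3·1 = −30 ≡ 3, so v_3 = 3^{−1} = 4 (mod 11).
  i = 4 (α = 5): (5−3)(5−10)(5−8)(5−7) = 2·(−5)·(−3)·(−2) = −60 ≡ 6, so v_4 = 6^{−1} = 2 (mod 11).
  i = 5 (α = 7): (7−3)(7−10)(7−8)(7−5) = 4·(−3)·(−1)·2 = 24 ≡ 2, so v_5 = 2^{−1} = 6 (mod 11).
  v = [9, 1, 4, 2, 6].
Step 2: syndromes of r = [5, 5, 10, 7, 9] (all sums mod 11).
  S_0 = Σ v_i r_i = 9·5 + 1·5 + 4·10 + 2·7 + 6·9 = 158 ≡ 4.
  S_1 = Σ v_i α_i r_i = 9·3·5 + 1·10·5 + 4·8·10 + 2·5·7 + 6·7·9 = 953 ≡ 7.
  α_i^2 mod 11 = [9, 1, 9, 3, 5].
  S_2 = Σ v_i α_i^2 r_i = 9·9·5 + 1·1·5 + 4·9·10 + 2·3·7 + 6·5·9 = 1082 ≡ 4.
  S = (4, 7, 4) ≠ 0, so r is not a codeword (an error is present).
Step 3: locate the error. For a single error e at position i, S_ℓ = v_i·e·α_i^ℓ, so α_err = S_1/S_0.
  S_0^{−1} = 4^{−1} = 3 (mod 11), so α_err = 7·3 = 21 ≡ 10 = α_2. Error position i = 2.
  Consistency check: S_2/S_1 = 4·8 = 32 ≡ 10 = α_err ✓ (single-error assumption holds).
Step 4: error magnitude e = S_0/v_2 = S_0·∏_{j≠2}(α_2 − α_j) = 4·1 = 4 ≡ 4 (mod 11).
Step 5: correct position 2: c_2 = r_2 − e = 5 − 4 ≡ 1 (mod 11). Hence c = [5, 1, 10, 7, 9].
  Check: interpolating c through the α_i gives m(x) = 2 + 1·x (degree < 2) with m(α_i) = c_i for every i, so c is indeed a codeword.


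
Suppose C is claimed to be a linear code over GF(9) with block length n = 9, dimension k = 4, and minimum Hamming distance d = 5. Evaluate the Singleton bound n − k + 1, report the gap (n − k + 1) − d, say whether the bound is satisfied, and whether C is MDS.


Singleton RHS = n − k + 1 = 6, slack = 1, bound satisfied, not MDS.

Singleton bound: d ≤ n − k + 1.
Here n = 9, k = 4, so n − k + 1 = 6.
Given d = 5, check d ≤ 6: YES.
Slack = (n − k + 1) − d = 1.
The code is NOT MDS (slack = 1 > 0).
Description: the claimed parameters are [9, 4, 5]_9; such a code would be non-MDS.


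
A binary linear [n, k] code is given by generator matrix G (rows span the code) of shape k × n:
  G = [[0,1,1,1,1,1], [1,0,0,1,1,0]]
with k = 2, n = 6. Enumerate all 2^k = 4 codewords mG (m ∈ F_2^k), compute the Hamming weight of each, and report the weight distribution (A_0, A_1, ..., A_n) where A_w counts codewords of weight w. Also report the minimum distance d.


Weight distribution: A_0 = 1, A_3 = 1, A_4 = 1, A_5 = 1. Minimum distance d = 3.

Enumerate all 2^2 = 4 messages m ∈ F_2^2.
For each, compute codeword c = mG in F_2^6, then tally its weight.
  m = 00 → c = 000000, weight = 0.
  m = 10 → c = 011111, weight = 5.
  m = 01 → c = 100110, weight = 3.
  m = 11 → c = 111001, weight = 4.
Tally weights:
  weight 0: 1 codewords.
  weight 3: 1 codewords.
  weight 4: 1 codewords.
  weight 5: 1 codewords.
Minimum distance d = smallest w > 0 with A_w > 0 = 3.
Sanity: Σ A_w = 4 = 2^2 = 4 ✓.


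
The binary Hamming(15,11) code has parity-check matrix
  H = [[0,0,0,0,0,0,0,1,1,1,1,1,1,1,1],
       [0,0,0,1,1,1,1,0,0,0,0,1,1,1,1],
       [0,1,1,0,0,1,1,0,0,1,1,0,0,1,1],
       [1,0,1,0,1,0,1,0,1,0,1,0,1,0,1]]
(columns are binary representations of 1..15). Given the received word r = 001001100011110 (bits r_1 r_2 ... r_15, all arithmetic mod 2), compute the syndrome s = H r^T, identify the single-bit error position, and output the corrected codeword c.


s = (0, 1, 1, 0)^T, error position = 6, corrected codeword c = 001000100011110

Compute s = H r^T mod 2 one row at a time:
  s_1 = 0 + 0 + 0 + 1 + 1 + 1 + 1 + 0 = 4 ≡ 0 (mod 2).
  s_2 = 0 + 0 + 1 + 1 + 1 + 1 + 1 + 0 = 5 ≡ 1 (mod 2).
  s_3 = 0 + 1 + 1 + 1 + 0 + 1 + 1 + 0 = 5 ≡ 1 (mod 2).
  s_4 = 0 + 1 + 0 + 1 + 0 + 1 + 1 + 0 = 4 ≡ 0 (mod 2).
s = (0, 1, 1, 0)^T — this equals column 6 of H (binary 0110), so error is at position 6.
Correct: flip bit 6 of r = 001001100011110 to get c = 001000100011110.


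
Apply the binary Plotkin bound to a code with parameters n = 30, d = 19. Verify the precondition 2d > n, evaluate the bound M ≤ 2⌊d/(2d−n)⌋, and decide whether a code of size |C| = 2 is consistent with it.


Plotkin bound M ≤ 4; given |C| = 2 ≤ bound (satisfied).

Check applicability: 2d = 38, n = 30.
2d − n = 8 > 0, so Plotkin applies.
Compute d/(2d−n) = 19/8 ≈ 2.3750.
⌊d/(2d−n)⌋ = 2.
Plotkin bound: M ≤ 2·2 = 4.
Given |C| = 2, check: satisfied.
This |C| is below the Plotkin bound.


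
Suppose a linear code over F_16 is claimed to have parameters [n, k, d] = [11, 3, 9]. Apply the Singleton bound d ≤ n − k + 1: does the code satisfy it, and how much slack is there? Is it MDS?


Singleton RHS = n − k + 1 = 9, slack = 0, bound satisfied, MDS.

Singleton bound: d ≤ n − k + 1.
Here n = 11, k = 3, so n − k + 1 = 9.
Given d = 9, check d ≤ 9: YES.
Slack = (n − k + 1) − d = 0.
The code is MDS (slack = 0).
Description: the claimed parameters are [11, 3, 9]_16; such a code would be MDS (meets Singleton bound).


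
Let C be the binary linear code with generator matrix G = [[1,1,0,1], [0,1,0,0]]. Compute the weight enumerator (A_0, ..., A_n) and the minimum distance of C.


Weight distribution: A_0 = 1, A_1 = 1, A_2 = 1, A_3 = 1. Minimum distance d = 1.

Enumerate all 2^2 = 4 messages m ∈ F_2^2.
For each, compute codeword c = mG in F_2^4, then tally its weight.
  m = 00 → c = 0000, weight = 0.
  m = 10 → c = 1101, weight = 3.
  m = 01 → c = 0100, weight = 1.
  m = 11 → c = 1001, weight = 2.
Tally weights:
  weight 0: 1 codewords.
  weight 1: 1 codewords.
  weight 2: 1 codewords.
  weight 3: 1 codewords.
Minimum distance d = smallest w > 0 with A_w > 0 = 1.
Sanity: Σ A_w = 4 = 2^2 = 4 ✓.


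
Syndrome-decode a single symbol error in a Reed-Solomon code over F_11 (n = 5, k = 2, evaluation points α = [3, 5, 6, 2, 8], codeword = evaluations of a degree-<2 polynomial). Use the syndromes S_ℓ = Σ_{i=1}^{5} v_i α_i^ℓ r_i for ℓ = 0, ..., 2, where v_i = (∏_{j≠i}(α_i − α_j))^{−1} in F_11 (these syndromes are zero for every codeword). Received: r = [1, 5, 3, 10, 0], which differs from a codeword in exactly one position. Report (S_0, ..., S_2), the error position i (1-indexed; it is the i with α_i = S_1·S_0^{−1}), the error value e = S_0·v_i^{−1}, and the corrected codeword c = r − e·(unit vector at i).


S = (2, 1, 6), error at position 3, error magnitude e = 7, c = [1, 5, 7, 10, 0].

Step 1: column multipliers v_i = (∏_{j≠i}(α_i − α_j))^{−1} mod 11.
  i = 1 (α = 3): (3−5)(3−6)(3−2)(3−8) = (−2)·(−3)·1·(−5) = −30 ≡ 3, so v_1 = 3^{−1} = 4 (mod 11).
  i = 2 (α = 5): (5−3)(5−6)(5−2)(5−8) = 2·(−1)·3·(−3) = 18 ≡ 7, so v_2 = 7^{−1} = 8 (mod 11).
  i = 3 (α = 6): (6−3)(6−5)(6−2)(6−8) = 3·1·4·(−2) = −24 ≡ 9, so v_3 = 9^{−1} = 5 (mod 11).
  i = 4 (α = 2): (2−3)(2−5)(2−6)(2−8) = (−1)·(−3)·(−4)·(−6) = 72 ≡ 6, so v_4 = 6^{−1} = 2 (mod 11).
  i = 5 (α = 8): (8−3)(8−5)(8−6)(8−2) = 5·3·2·6 = 180 ≡ 4, so v_5 = 4^{−1} = 3 (mod 11).
  v = [4, 8, 5, 2, 3].
Step 2: syndromes of r = [1, 5, 3, 10, 0] (all sums mod 11).
  S_0 = Σ v_i r_i = 4·1 + 8·5 + 5·3 + 2·10 + 3·0 = 79 ≡ 2.
  S_1 = Σ v_i α_i r_i = 4·3·1 + 8·5·5 + 5·6·3 + 2·2·10 + 3·8·0 = 342 ≡ 1.
  α_i^2 mod 11 = [9, 3, 3, 4, 9].
  S_2 = Σ v_i α_i^2 r_i = 4·9·1 + 8·3·5 + 5·3·3 + 2·4·10 + 3·9·0 = 281 ≡ 6.
  S = (2, 1, 6) ≠ 0, so r is not a codeword (an error is present).
Step 3: locate the error. For a single error e at position i, S_ℓ = v_i·e·α_i^ℓ, so α_err = S_1/S_0.
  S_0^{−1} = 2^{−1} = 6 (mod 11), so α_err = 1·6 = 6 ≡ 6 = α_3. Error position i = 3.
  Consistency check: S_2/S_1 = 6·1 = 6 ≡ 6 = α_err ✓ (single-error assumption holds).
Step 4: error magnitude e = S_0/v_3 = S_0·∏_{j≠3}(α_3 − α_j) = 2·9 = 18 ≡ 7 (mod 11).
Step 5: correct position 3: c_3 = r_3 − e = 3 − 7 ≡ 7 (mod 11). Hence c = [1, 5, 7, 10, 0].
  Check: interpolating c through the α_i gives m(x) = 6 + 2·x (degree < 2) with m(α_i) = c_i for every i, so c is indeed a codeword.


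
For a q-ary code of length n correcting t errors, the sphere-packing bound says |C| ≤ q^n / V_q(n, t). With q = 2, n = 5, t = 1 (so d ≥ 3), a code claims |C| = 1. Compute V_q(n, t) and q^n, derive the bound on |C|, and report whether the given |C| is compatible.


V_q(n, t) = 6, q^n = 32, Hamming bound = 5, |C| = 1 ≤ bound (satisfied).

Step 1: Compute V_q(n, t) = Σ_{j=0}^1 C(n, j) (q−1)^j.
  j = 0: C(5,0)·(1)^0 = 1·1 = 1.
  j = 1: C(5,1)·(1)^1 = 5·1 = 5.
  V_q(n, t) = 1 + 5 = 6.
Step 2: q^n = 2^5 = 32.
Step 3: Hamming bound ⌊q^n / V_q(n,t)⌋ = ⌊32/6⌋ = 5.
Step 4: Compare |C| = 1 to 5: satisfied.
The claimed |C| lies below the Hamming bound.


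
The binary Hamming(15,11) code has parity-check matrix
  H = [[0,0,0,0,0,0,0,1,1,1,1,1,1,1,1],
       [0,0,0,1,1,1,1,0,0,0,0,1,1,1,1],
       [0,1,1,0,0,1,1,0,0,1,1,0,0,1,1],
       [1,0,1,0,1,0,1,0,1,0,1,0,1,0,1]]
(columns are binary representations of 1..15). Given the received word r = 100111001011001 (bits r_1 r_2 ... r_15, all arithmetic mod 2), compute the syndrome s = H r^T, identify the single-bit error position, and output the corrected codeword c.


s = (0, 1, 1, 1)^T, error position = 7, corrected codeword c = 100111101011001

Compute s = H r^T mod 2 one row at a time:
  s_1 = 0 + 1 + 0 + 1 + 1 + 0 + 0 + 1 = 4 ≡ 0 (mod 2).
  s_2 = 1 + 1 + 1 + 0 + 1 + 0 + 0 + 1 = 5 ≡ 1 (mod 2).
  s_3 = 0 + 0 + 1 + 0 + 0 + 1 + 0 + 1 = 3 ≡ 1 (mod 2).
  s_4 = 1 + 0 + 1 + 0 + 1 + 1 + 0 + 1 = 5 ≡ 1 (mod 2).
s = (0, 1, 1, 1)^T — this equals column 7 of H (binary 0111), so error is at position 7.
Correct: flip bit 7 of r = 100111001011001 to get c = 100111101011001.


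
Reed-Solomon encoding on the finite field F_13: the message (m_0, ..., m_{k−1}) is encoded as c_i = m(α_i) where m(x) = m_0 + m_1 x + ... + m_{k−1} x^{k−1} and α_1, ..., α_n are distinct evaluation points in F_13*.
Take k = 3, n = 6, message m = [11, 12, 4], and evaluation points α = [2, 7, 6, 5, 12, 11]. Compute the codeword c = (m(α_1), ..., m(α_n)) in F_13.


c = [12, 5, 6, 2, 3, 3]

Message polynomial: m(x) = 11 + 12·x + 4·x^2 (mod 13).
For each evaluation point α_i, compute m(α_i) mod 13:
  α_1 = 2: Horner steps 4 → 7 → 12, so m(2) = 12.
  α_2 = 7: Horner steps 4 → 1 → 5, so m(7) = 5.
  α_3 = 6: Horner steps 4 → 10 → 6, so m(6) = 6.
  α_4 = 5: Horner steps 4 → 6 → 2, so m(5) = 2.
  α_5 = 12: Horner steps 4 → 8 → 3, so m(12) = 3.
  α_6 = 11: Horner steps 4 → 4 → 3, so m(11) = 3.
Codeword c = [12, 5, 6, 2, 3, 3] ∈ F_13^6.


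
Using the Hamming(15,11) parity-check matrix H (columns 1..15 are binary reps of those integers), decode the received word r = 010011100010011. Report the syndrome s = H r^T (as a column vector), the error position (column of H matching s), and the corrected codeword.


s = (1, 1, 0, 0)^T, error position = 12, corrected codeword c = 010011100011011

Compute s = H r^T mod 2 one row at a time:
  s_1 = 0 + 0 + 0 + 1 + 0 + 0 + 1 + 1 = 3 ≡ 1 (mod 2).
  s_2 = 0 + 1 + 1 + 1 + 0 + 0 + 1 + 1 = 5 ≡ 1 (mod 2).
  s_3 = 1 + 0 + 1 + 1 + 0 + 1 + 1 + 1 = 6 ≡ 0 (mod 2).
  s_4 = 0 + 0 + 1 + 1 + 0 + 1 + 0 + 1 = 4 ≡ 0 (mod 2).
s = (1, 1, 0, 0)^T — this equals column 12 of H (binary 1100), so error is at position 12.
Correct: flip bit 12 of r = 010011100010011 to get c = 010011100011011.


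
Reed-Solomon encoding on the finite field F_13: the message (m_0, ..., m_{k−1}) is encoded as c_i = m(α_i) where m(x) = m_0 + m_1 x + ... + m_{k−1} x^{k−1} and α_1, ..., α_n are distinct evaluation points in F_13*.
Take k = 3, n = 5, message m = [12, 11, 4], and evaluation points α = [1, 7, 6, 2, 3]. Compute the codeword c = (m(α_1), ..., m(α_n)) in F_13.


c = [1, 12, 1, 11, 3]

Message polynomial: m(x) = 12 + 11·x + 4·x^2 (mod 13).
For each evaluation point α_i, compute m(α_i) mod 13:
  α_1 = 1: Horner steps 4 → 2 → 1, so m(1) = 1.
  α_2 = 7: Horner steps 4 → 0 → 12, so m(7) = 12.
  α_3 = 6: Horner steps 4 → 9 → 1, so m(6) = 1.
  α_4 = 2: Horner steps 4 → 6 → 11, so m(2) = 11.
  α_5 = 3: Horner steps 4 → 10 → 3, so m(3) = 3.
Codeword c = [1, 12, 1, 11, 3] ∈ F_13^5.


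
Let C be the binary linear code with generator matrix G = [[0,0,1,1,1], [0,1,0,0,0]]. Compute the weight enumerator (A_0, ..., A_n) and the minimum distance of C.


Weight distribution: A_0 = 1, A_1 = 1, A_3 = 1, A_4 = 1. Minimum distance d = 1.

Enumerate all 2^2 = 4 messages m ∈ F_2^2.
For each, compute codeword c = mG in F_2^5, then tally its weight.
  m = 00 → c = 00000, weight = 0.
  m = 10 → c = 00111, weight = 3.
  m = 01 → c = 01000, weight = 1.
  m = 11 → c = 01111, weight = 4.
Tally weights:
  weight 0: 1 codewords.
  weight 1: 1 codewords.
  weight 3: 1 codewords.
  weight 4: 1 codewords.
Minimum distance d = smallest w > 0 with A_w > 0 = 1.
Sanity: Σ A_w = 4 = 2^2 = 4 ✓.


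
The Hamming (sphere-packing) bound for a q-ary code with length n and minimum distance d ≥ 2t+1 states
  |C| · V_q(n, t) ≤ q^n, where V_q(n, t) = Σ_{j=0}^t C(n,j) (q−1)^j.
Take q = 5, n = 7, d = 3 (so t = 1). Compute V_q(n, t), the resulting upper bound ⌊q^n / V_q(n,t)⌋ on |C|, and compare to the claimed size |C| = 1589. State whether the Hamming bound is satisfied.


V_q(n, t) = 29, q^n = 78125, Hamming bound = 2693, |C| = 1589 ≤ bound (satisfied).

Step 1: Compute V_q(n, t) = Σ_{j=0}^1 C(n, j) (q−1)^j.
  j = 0: C(7,0)·(4)^0 = 1·1 = 1.
  j = 1: C(7,1)·(4)^1 = 7·4 = 28.
  V_q(n, t) = 1 + 28 = 29.
Step 2: q^n = 5^7 = 78125.
Step 3: Hamming bound ⌊q^n / V_q(n,t)⌋ = ⌊78125/29⌋ = 2693.
Step 4: Compare |C| = 1589 to 2693: satisfied.
The claimed |C| lies below the Hamming bound.


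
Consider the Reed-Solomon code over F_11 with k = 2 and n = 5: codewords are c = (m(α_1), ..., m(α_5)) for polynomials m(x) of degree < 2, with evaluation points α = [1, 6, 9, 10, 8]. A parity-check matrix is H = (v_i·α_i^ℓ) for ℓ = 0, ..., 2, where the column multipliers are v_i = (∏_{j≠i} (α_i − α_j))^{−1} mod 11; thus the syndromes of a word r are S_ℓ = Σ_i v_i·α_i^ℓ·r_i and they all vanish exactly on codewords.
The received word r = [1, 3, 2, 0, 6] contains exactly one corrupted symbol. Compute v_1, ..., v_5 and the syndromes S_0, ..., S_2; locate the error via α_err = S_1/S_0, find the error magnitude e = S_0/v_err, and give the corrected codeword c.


S = (4, 7, 4), error at position 4, error magnitude e = 2, c = [1, 3, 2, 9, 6].

Step 1: column multipliers v_i = (∏_{j≠i}(α_i − α_j))^{−1} mod 11.
  i = 1 (α = 1): (1−6)(1−9)(1−10)(1−8) = (−5)·(−8)·(−9)·(−7) = 2520 ≡ 1, so v_1 = 1^{−1} = 1 (mod 11).
  i = 2 (α = 6): (6−1)(6−9)(6−10)(6−8) = 5·(−3)·(−4)·(−2) = −120 ≡ 1, so v_2 = 1^{−1} = 1 (mod 11).
  i = 3 (α = 9): (9−1)(9−6)(9−10)(9−8) = 8·3·(−1)·1 = −24 ≡ 9, so v_3 = 9^{−1} = 5 (mod 11).
  i = 4 (α = 10): (10−1)(10−6)(10−9)(10−8) = 9·4·1·2 = 72 ≡ 6, so v_4 = 6^{−1} = 2 (mod 11).
  i = 5 (α = 8): (8−1)(8−6)(8−9)(8−10) = 7·2·(−1)·(−2) = 28 ≡ 6, so v_5 = 6^{−1} = 2 (mod 11).
  v = [1, 1, 5, 2, 2].
Step 2: syndromes of r = [1, 3, 2, 0, 6] (all sums mod 11).
  S_0 = Σ v_i r_i = 1·1 + 1·3 + 5·2 + 2·0 + 2·6 = 26 ≡ 4.
  S_1 = Σ v_i α_i r_i = 1·1·1 + 1·6·3 + 5·9·2 + 2·10·0 + 2·8·6 = 205 ≡ 7.
  α_i^2 mod 11 = [1, 3, 4, 1, 9].
  S_2 = Σ v_i α_i^2 r_i = 1·1·1 + 1·3·3 + 5·4·2 + 2·1·0 + 2·9·6 = 158 ≡ 4.
  S = (4, 7, 4) ≠ 0, so r is not a codeword (an error is present).
Step 3: locate the error. For a single error e at position i, S_ℓ = v_i·e·α_i^ℓ, so α_err = S_1/S_0.
  S_0^{−1} = 4^{−1} = 3 (mod 11), so α_err = 7·3 = 21 ≡ 10 = α_4. Error position i = 4.
  Consistency check: S_2/S_1 = 4·8 = 32 ≡ 10 = α_err ✓ (single-error assumption holds).
Step 4: error magnitude e = S_0/v_4 = S_0·∏_{j≠4}(α_4 − α_j) = 4·6 = 24 ≡ 2 (mod 11).
Step 5: correct position 4: c_4 = r_4 − e = 0 − 2 ≡ 9 (mod 11). Hence c = [1, 3, 2, 9, 6].
  Check: interpolating c through the α_i gives m(x) = 5 + 7·x (degree < 2) with m(α_i) = c_i for every i, so c is indeed a codeword.


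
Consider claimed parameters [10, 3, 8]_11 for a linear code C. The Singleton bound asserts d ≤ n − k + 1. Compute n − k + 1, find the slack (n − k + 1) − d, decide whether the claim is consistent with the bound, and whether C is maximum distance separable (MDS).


Singleton RHS = n − k + 1 = 8, slack = 0, bound satisfied, MDS.

Singleton bound: d ≤ n − k + 1.
Here n = 10, k = 3, so n − k + 1 = 8.
Given d = 8, check d ≤ 8: YES.
Slack = (n − k + 1) − d = 0.
The code is MDS (slack = 0).
Description: the claimed parameters are [10, 3, 8]_11; such a code would be MDS (meets Singleton bound).


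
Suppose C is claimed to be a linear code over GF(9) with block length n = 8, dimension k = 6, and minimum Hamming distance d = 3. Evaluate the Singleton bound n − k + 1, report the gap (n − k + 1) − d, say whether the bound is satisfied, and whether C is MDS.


Singleton RHS = n − k + 1 = 3, slack = 0, bound satisfied, MDS.

Singleton bound: d ≤ n − k + 1.
Here n = 8, k = 6, so n − k + 1 = 3.
Given d = 3, check d ≤ 3: YES.
Slack = (n − k + 1) − d = 0.
The code is MDS (slack = 0).
Description: the claimed parameters are [8, 6, 3]_9; such a code would be MDS (meets Singleton bound).


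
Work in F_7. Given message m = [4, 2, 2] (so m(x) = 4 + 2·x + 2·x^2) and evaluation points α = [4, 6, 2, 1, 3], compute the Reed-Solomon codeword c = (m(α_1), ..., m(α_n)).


c = [2, 4, 2, 1, 0]

Message polynomial: m(x) = 4 + 2·x + 2·x^2 (mod 7).
For each evaluation point α_i, compute m(α_i) mod 7:
  α_1 = 4: Horner steps 2 → 3 → 2, so m(4) = 2.
  α_2 = 6: Horner steps 2 → 0 → 4, so m(6) = 4.
  α_3 = 2: Horner steps 2 → 6 → 2, so m(2) = 2.
  α_4 = 1: Horner steps 2 → 4 → 1, so m(1) = 1.
  α_5 = 3: Horner steps 2 → 1 → 0, so m(3) = 0.
Codeword c = [2, 4, 2, 1, 0] ∈ F_7^5.


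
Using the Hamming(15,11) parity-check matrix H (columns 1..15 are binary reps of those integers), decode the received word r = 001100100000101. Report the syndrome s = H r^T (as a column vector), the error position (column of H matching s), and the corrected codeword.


s = (0, 0, 1, 0)^T, error position = 2, corrected codeword c = 011100100000101

Compute s = H r^T mod 2 one row at a time:
  s_1 = 0 + 0 + 0 + 0 + 0 + 1 + 0 + 1 = 2 ≡ 0 (mod 2).
  s_2 = 1 + 0 + 0 + 1 + 0 + 1 + 0 + 1 = 4 ≡ 0 (mod 2).
  s_3 = 0 + 1 + 0 + 1 + 0 + 0 + 0 + 1 = 3 ≡ 1 (mod 2).
  s_4 = 0 + 1 + 0 + 1 + 0 + 0 + 1 + 1 = 4 ≡ 0 (mod 2).
s = (0, 0, 1, 0)^T — this equals column 2 of H (binary 0010), so error is at position 2.
Correct: flip bit 2 of r = 001100100000101 to get c = 011100100000101.


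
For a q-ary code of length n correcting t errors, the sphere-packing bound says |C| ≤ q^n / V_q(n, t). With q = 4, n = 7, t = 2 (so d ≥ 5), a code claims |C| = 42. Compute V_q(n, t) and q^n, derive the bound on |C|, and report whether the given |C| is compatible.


V_q(n, t) = 211, q^n = 16384, Hamming bound = 77, |C| = 42 ≤ bound (satisfied).

Step 1: Compute V_q(n, t) = Σ_{j=0}^2 C(n, j) (q−1)^j.
  j = 0: C(7,0)·(3)^0 = 1·1 = 1.
  j = 1: C(7,1)·(3)^1 = 7·3 = 21.
  j = 2: C(7,2)·(3)^2 = 21·9 = 189.
  V_q(n, t) = 1 + 21 + 189 = 211.
Step 2: q^n = 4^7 = 16384.
Step 3: Hamming bound ⌊q^n / V_q(n,t)⌋ = ⌊16384/211⌋ = 77.
Step 4: Compare |C| = 42 to 77: satisfied.
The claimed |C| lies below the Hamming bound.


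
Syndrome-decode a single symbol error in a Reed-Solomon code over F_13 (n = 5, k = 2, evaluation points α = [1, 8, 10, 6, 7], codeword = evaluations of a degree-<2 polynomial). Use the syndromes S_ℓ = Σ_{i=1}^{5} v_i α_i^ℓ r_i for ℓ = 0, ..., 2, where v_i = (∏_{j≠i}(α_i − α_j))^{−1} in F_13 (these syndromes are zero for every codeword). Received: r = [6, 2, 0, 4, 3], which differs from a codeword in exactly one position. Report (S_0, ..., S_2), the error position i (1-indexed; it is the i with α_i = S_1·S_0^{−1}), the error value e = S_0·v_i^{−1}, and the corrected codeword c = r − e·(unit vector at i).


S = (2, 2, 2), error at position 1, error magnitude e = 10, c = [9, 2, 0, 4, 3].

Step 1: column multipliers v_i = (∏_{j≠i}(α_i − α_j))^{−1} mod 13.
  i = 1 (α = 1): (1−8)(1−10)(1−6)(1−7) = (−7)·(−9)·(−5)·(−6) = 1890 ≡ 5, so v_1 = 5^{−1} = 8 (mod 13).
  i = 2 (α = 8): (8−1)(8−10)(8−6)(8−7) = 7·(−2)·2·1 = −28 ≡ 11, so v_2 = 11^{−1} = 6 (mod 13).
  i = 3 (α = 10): (10−1)(10−8)(10−6)(10−7) = 9·2·4·3 = 216 ≡ 8, so v_3 = 8^{−1} = 5 (mod 13).
  i = 4 (α = 6): (6−1)(6−8)(6−10)(6−7) = 5·(−2)·(−4)·(−1) = −40 ≡ 12, so v_4 = 12^{−1} = 12 (mod 13).
  i = 5 (α = 7): (7−1)(7−8)(7−10)(7−6) = 6·(−1)·(−3)·1 = 18 ≡ 5, so v_5 = 5^{−1} = 8 (mod 13).
  v = [8, 6, 5, 12, 8].
Step 2: syndromes of r = [6, 2, 0, 4, 3] (all sums mod 13).
  S_0 = Σ v_i r_i = 8·6 + 6·2 + 5·0 + 12·4 + 8·3 = 132 ≡ 2.
  S_1 = Σ v_i α_i r_i = 8·1·6 + 6·8·2 + 5·10·0 + 12·6·4 + 8·7·3 = 600 ≡ 2.
  α_i^2 mod 13 = [1, 12, 9, 10, 10].
  S_2 = Σ v_i α_i^2 r_i = 8·1·6 + 6·12·2 + 5·9·0 + 12·10·4 + 8·10·3 = 912 ≡ 2.
  S = (2, 2, 2) ≠ 0, so r is not a codeword (an error is present).
Step 3: locate the error. For a single error e at position i, S_ℓ = v_i·e·α_i^ℓ, so α_err = S_1/S_0.
  S_0^{−1} = 2^{−1} = 7 (mod 13), so α_err = 2·7 = 14 ≡ 1 = α_1. Error position i = 1.
  Consistency check: S_2/S_1 = 2·7 = 14 ≡ 1 = α_err ✓ (single-error assumption holds).
Step 4: error magnitude e = S_0/v_1 = S_0·∏_{j≠1}(α_1 − α_j) = 2·5 = 10 ≡ 10 (mod 13).
Step 5: correct position 1: c_1 = r_1 − e = 6 − 10 ≡ 9 (mod 13). Hence c = [9, 2, 0, 4, 3].
  Check: interpolating c through the α_i gives m(x) = 10 + 12·x (degree < 2) with m(α_i) = c_i for every i, so c is indeed a codeword.


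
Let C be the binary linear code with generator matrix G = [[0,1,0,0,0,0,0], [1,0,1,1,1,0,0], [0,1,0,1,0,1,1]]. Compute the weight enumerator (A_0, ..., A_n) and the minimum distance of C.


Weight distribution: A_0 = 1, A_1 = 1, A_3 = 1, A_4 = 2, A_5 = 2, A_6 = 1. Minimum distance d = 1.

Enumerate all 2^3 = 8 messages m ∈ F_2^3.
For each, compute codeword c = mG in F_2^7, then tally its weight.
  m = 000 → c = 0000000, weight = 0.
  m = 100 → c = 0100000, weight = 1.
  m = 010 → c = 1011100, weight = 4.
  m = 110 → c = 1111100, weight = 5.
  m = 001 → c = 0101011, weight = 4.
  m = 101 → c = 0001011, weight = 3.
  m = 011 → c = 1110111, weight = 6.
  m = 111 → c = 1010111, weight = 5.
Tally weights:
  weight 0: 1 codewords.
  weight 1: 1 codewords.
  weight 3: 1 codewords.
  weight 4: 2 codewords.
  weight 5: 2 codewords.
  weight 6: 1 codewords.
Minimum distance d = smallest w > 0 with A_w > 0 = 1.
Sanity: Σ A_w = 8 = 2^3 = 8 ✓.


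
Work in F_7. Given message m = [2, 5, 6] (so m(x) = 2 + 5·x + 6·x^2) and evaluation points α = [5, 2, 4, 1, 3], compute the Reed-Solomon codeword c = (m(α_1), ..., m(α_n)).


c = [2, 1, 6, 6, 1]

Message polynomial: m(x) = 2 + 5·x + 6·x^2 (mod 7).
For each evaluation point α_i, compute m(α_i) mod 7:
  α_1 = 5: Horner steps 6 → 0 → 2, so m(5) = 2.
  α_2 = 2: Horner steps 6 → 3 → 1, so m(2) = 1.
  α_3 = 4: Horner steps 6 → 1 → 6, so m(4) = 6.
  α_4 = 1: Horner steps 6 → 4 → 6, so m(1) = 6.
  α_5 = 3: Horner steps 6 → 2 → 1, so m(3) = 1.
Codeword c = [2, 1, 6, 6, 1] ∈ F_7^5.


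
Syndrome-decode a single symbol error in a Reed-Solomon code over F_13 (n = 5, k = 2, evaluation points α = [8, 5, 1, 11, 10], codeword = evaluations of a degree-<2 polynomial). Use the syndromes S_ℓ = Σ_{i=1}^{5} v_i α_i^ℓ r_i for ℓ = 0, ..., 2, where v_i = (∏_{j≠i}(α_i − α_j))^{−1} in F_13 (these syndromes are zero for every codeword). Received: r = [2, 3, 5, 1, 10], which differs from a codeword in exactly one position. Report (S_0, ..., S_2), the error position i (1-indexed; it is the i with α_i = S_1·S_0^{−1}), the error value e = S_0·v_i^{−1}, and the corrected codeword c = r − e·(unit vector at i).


S = (4, 4, 4), error at position 3, error magnitude e = 5, c = [2, 3, 0, 1, 10].

Step 1: column multipliers v_i = (∏_{j≠i}(α_i − α_j))^{−1} mod 13.
  i = 1 (α = 8): (8−5)(8−1)(8−11)(8−10) = 3·7·(−3)·(−2) = 126 ≡ 9, so v_1 = 9^{−1} = 3 (mod 13).
  i = 2 (α = 5): (5−8)(5−1)(5−11)(5−10) = (−3)·4·(−6)·(−5) = −360 ≡ 4, so v_2 = 4^{−1} = 10 (mod 13).
  i = 3 (α = 1): (1−8)(1−5)(1−11)(1−10) = (−7)·(−4)·(−10)·(−9) = 2520 ≡ 11, so v_3 = 11^{−1} = 6 (mod 13).
  i = 4 (α = 11): (11−8)(11−5)(11−1)(11−10) = 3·6·10·1 = 180 ≡ 11, so v_4 = 11^{−1} = 6 (mod 13).
  i = 5 (α = 10): (10−8)(10−5)(10−1)(10−11) = 2·5·9·(−1) = −90 ≡ 1, so v_5 = 1^{−1} = 1 (mod 13).
  v = [3, 10, 6, 6, 1].
Step 2: syndromes of r = [2, 3, 5, 1, 10] (all sums mod 13).
  S_0 = Σ v_i r_i = 3·2 + 10·3 + 6·5 + 6·1 + 1·10 = 82 ≡ 4.
  S_1 = Σ v_i α_i r_i = 3·8·2 + 10·5·3 + 6·1·5 + 6·11·1 + 1·10·10 = 394 ≡ 4.
  α_i^2 mod 13 = [12, 12, 1, 4, 9].
  S_2 = Σ v_i α_i^2 r_i = 3·12·2 + 10·12·3 + 6·1·5 + 6·4·1 + 1·9·10 = 576 ≡ 4.
  S = (4, 4, 4) ≠ 0, so r is not a codeword (an error is present).
Step 3: locate the error. For a single error e at position i, S_ℓ = v_i·e·α_i^ℓ, so α_err = S_1/S_0.
  S_0^{−1} = 4^{−1} = 10 (mod 13), so α_err = 4·10 = 40 ≡ 1 = α_3. Error position i = 3.
  Consistency check: S_2/S_1 = 4·10 = 40 ≡ 1 = α_err ✓ (single-error assumption holds).
Step 4: error magnitude e = S_0/v_3 = S_0·∏_{j≠3}(α_3 − α_j) = 4·11 = 44 ≡ 5 (mod 13).
Step 5: correct position 3: c_3 = r_3 − e = 5 − 5 ≡ 0 (mod 13). Hence c = [2, 3, 0, 1, 10].
  Check: interpolating c through the α_i gives m(x) = 9 + 4·x (degree < 2) with m(α_i) = c_i for every i, so c is indeed a codeword.


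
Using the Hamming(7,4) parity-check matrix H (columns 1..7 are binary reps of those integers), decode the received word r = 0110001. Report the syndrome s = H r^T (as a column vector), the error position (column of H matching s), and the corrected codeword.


s = (1, 1, 0)^T, error position = 6, corrected codeword c = 0110011

Compute s = H r^T mod 2 one row at a time:
  s_1 = 0 + 0 + 0 + 1 = 1 ≡ 1 (mod 2).
  s_2 = 1 + 1 + 0 + 1 = 3 ≡ 1 (mod 2).
  s_3 = 0 + 1 + 0 + 1 = 2 ≡ 0 (mod 2).
s = (1, 1, 0)^T — this equals column 6 of H (binary 110), so error is at position 6.
Correct: flip bit 6 of r = 0110001 to get c = 0110011.


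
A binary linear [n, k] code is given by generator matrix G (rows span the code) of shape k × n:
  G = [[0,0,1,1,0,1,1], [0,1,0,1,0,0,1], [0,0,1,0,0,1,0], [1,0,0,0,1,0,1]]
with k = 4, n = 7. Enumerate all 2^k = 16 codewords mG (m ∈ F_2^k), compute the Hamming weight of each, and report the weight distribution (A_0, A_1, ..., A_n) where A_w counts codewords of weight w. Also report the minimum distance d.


Weight distribution: A_0 = 1, A_1 = 1, A_2 = 2, A_3 = 4, A_4 = 3, A_5 = 3, A_6 = 2. Minimum distance d = 1.

Enumerate all 2^4 = 16 messages m ∈ F_2^4.
For each, compute codeword c = mG in F_2^7, then tally its weight.
  m = 0000 → c = 0000000, weight = 0.
  m = 1000 → c = 0011011, weight = 4.
  m = 0100 → c = 0101001, weight = 3.
  m = 1100 → c = 0110010, weight = 3.
  m = 0010 → c = 0010010, weight = 2.
  m = 1010 → c = 0001001, weight = 2.
  m = 0110 → c = 0111011, weight = 5.
  m = 1110 → c = 0100000, weight = 1.
  m = 0001 → c = 1000101, weight = 3.
  m = 1001 → c = 1011110, weight = 5.
  m = 0101 → c = 1101100, weight = 4.
  m = 1101 → c = 1110111, weight = 6.
  m = 0011 → c = 1010111, weight = 5.
  m = 1011 → c = 1001100, weight = 3.
  m = 0111 → c = 1111110, weight = 6.
  m = 1111 → c = 1100101, weight = 4.
Tally weights:
  weight 0: 1 codewords.
  weight 1: 1 codewords.
  weight 2: 2 codewords.
  weight 3: 4 codewords.
  weight 4: 3 codewords.
  weight 5: 3 codewords.
  weight 6: 2 codewords.
Minimum distance d = smallest w > 0 with A_w > 0 = 1.
Sanity: Σ A_w = 16 = 2^4 = 16 ✓.


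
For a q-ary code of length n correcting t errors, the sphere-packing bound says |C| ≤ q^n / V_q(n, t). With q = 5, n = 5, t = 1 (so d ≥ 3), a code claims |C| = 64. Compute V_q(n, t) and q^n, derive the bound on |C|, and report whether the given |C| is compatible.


V_q(n, t) = 21, q^n = 3125, Hamming bound = 148, |C| = 64 ≤ bound (satisfied).

Step 1: Compute V_q(n, t) = Σ_{j=0}^1 C(n, j) (q−1)^j.
  j = 0: C(5,0)·(4)^0 = 1·1 = 1.
  j = 1: C(5,1)·(4)^1 = 5·4 = 20.
  V_q(n, t) = 1 + 20 = 21.
Step 2: q^n = 5^5 = 3125.
Step 3: Hamming bound ⌊q^n / V_q(n,t)⌋ = ⌊3125/21⌋ = 148.
Step 4: Compare |C| = 64 to 148: satisfied.
The claimed |C| lies below the Hamming bound.


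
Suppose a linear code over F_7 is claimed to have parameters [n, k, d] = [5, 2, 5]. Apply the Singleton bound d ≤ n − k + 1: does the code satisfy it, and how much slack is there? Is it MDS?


Singleton RHS = n − k + 1 = 4, slack = -1, bound violated (no such code; not MDS).

Singleton bound: d ≤ n − k + 1.
Here n = 5, k = 2, so n − k + 1 = 4.
Given d = 5, check d ≤ 4: NO.
Slack = (n − k + 1) − d = -1.
The slack is negative: d = 5 exceeds n − k + 1 = 4 by 1, so the Singleton bound is violated and no linear [5, 2, 5]_7 code can exist. In particular it is not MDS (MDS requires d = n − k + 1 exactly).
Description: the claimed parameters are [5, 2, 5]_7; such a code would be impossible (violates the Singleton bound).


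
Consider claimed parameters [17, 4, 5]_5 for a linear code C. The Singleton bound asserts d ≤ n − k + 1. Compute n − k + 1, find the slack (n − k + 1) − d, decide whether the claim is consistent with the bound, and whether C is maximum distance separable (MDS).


Singleton RHS = n − k + 1 = 14, slack = 9, bound satisfied, not MDS.

Singleton bound: d ≤ n − k + 1.
Here n = 17, k = 4, so n − k + 1 = 14.
Given d = 5, check d ≤ 14: YES.
Slack = (n − k + 1) − d = 9.
The code is NOT MDS (slack = 9 > 0).
Description: the claimed parameters are [17, 4, 5]_5; such a code would be non-MDS.


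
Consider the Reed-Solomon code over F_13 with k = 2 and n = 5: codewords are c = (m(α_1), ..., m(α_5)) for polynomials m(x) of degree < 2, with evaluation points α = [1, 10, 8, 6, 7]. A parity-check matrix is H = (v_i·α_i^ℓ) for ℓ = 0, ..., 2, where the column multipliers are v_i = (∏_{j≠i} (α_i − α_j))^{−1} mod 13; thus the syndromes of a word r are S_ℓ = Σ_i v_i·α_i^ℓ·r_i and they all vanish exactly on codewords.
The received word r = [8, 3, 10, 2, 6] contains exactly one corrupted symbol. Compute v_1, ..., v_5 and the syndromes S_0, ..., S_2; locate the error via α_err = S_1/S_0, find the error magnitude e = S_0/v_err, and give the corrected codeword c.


S = (3, 4, 1), error at position 2, error magnitude e = 11, c = [8, 5, 10, 2, 6].

Step 1: column multipliers v_i = (∏_{j≠i}(α_i − α_j))^{−1} mod 13.
  i = 1 (α = 1): (1−10)(1−8)(1−6)(1−7) = (−9)·(−7)·(−5)·(−6) = 1890 ≡ 5, so v_1 = 5^{−1} = 8 (mod 13).
  i = 2 (α = 10): (10−1)(10−8)(10−6)(10−7) = 9·2·4·3 = 216 ≡ 8, so v_2 = 8^{−1} = 5 (mod 13).
  i = 3 (α = 8): (8−1)(8−10)(8−6)(8−7) = 7·(−2)·2·1 = −28 ≡ 11, so v_3 = 11^{−1} = 6 (mod 13).
  i = 4 (α = 6): (6−1)(6−10)(6−8)(6−7) = 5·(−4)·(−2)·(−1) = −40 ≡ 12, so v_4 = 12^{−1} = 12 (mod 13).
  i = 5 (α = 7): (7−1)(7−10)(7−8)(7−6) = 6·(−3)·(−1)·1 = 18 ≡ 5, so v_5 = 5^{−1} = 8 (mod 13).
  v = [8, 5, 6, 12, 8].
Step 2: syndromes of r = [8, 3, 10, 2, 6] (all sums mod 13).
  S_0 = Σ v_i r_i = 8·8 + 5·3 + 6·10 + 12·2 + 8·6 = 211 ≡ 3.
  S_1 = Σ v_i α_i r_i = 8·1·8 + 5·10·3 + 6·8·10 + 12·6·2 + 8·7·6 = 1174 ≡ 4.
  α_i^2 mod 13 = [1, 9, 12, 10, 10].
  S_2 = Σ v_i α_i^2 r_i = 8·1·8 + 5·9·3 + 6·12·10 + 12·10·2 + 8·10·6 = 1639 ≡ 1.
  S = (3, 4, 1) ≠ 0, so r is not a codeword (an error is present).
Step 3: locate the error. For a single error e at position i, S_ℓ = v_i·e·α_i^ℓ, so α_err = S_1/S_0.
  S_0^{−1} = 3^{−1} = 9 (mod 13), so α_err = 4·9 = 36 ≡ 10 = α_2. Error position i = 2.
  Consistency check: S_2/S_1 = 1·10 = 10 ≡ 10 = α_err ✓ (single-error assumption holds).
Step 4: error magnitude e = S_0/v_2 = S_0·∏_{j≠2}(α_2 − α_j) = 3·8 = 24 ≡ 11 (mod 13).
Step 5: correct position 2: c_2 = r_2 − e = 3 − 11 ≡ 5 (mod 13). Hence c = [8, 5, 10, 2, 6].
  Check: interpolating c through the α_i gives m(x) = 4 + 4·x (degree < 2) with m(α_i) = c_i for every i, so c is indeed a codeword.


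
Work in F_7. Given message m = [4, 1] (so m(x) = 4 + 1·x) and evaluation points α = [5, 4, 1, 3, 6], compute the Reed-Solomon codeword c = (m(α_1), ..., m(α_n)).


c = [2, 1, 5, 0, 3]

Message polynomial: m(x) = 4 + 1·x (mod 7).
For each evaluation point α_i, compute m(α_i) mod 7:
  α_1 = 5: Horner steps 1 → 2, so m(5) = 2.
  α_2 = 4: Horner steps 1 → 1, so m(4) = 1.
  α_3 = 1: Horner steps 1 → 5, so m(1) = 5.
  α_4 = 3: Horner steps 1 → 0, so m(3) = 0.
  α_5 = 6: Horner steps 1 → 3, so m(6) = 3.
Codeword c = [2, 1, 5, 0, 3] ∈ F_7^5.


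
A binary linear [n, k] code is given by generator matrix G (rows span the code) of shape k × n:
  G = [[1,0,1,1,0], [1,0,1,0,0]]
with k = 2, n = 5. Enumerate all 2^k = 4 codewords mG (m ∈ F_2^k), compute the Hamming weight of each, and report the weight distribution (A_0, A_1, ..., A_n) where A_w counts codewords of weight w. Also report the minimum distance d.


Weight distribution: A_0 = 1, A_1 = 1, A_2 = 1, A_3 = 1. Minimum distance d = 1.

Enumerate all 2^2 = 4 messages m ∈ F_2^2.
For each, compute codeword c = mG in F_2^5, then tally its weight.
  m = 00 → c = 00000, weight = 0.
  m = 10 → c = 10110, weight = 3.
  m = 01 → c = 10100, weight = 2.
  m = 11 → c = 00010, weight = 1.
Tally weights:
  weight 0: 1 codewords.
  weight 1: 1 codewords.
  weight 2: 1 codewords.
  weight 3: 1 codewords.
Minimum distance d = smallest w > 0 with A_w > 0 = 1.
Sanity: Σ A_w = 4 = 2^2 = 4 ✓.


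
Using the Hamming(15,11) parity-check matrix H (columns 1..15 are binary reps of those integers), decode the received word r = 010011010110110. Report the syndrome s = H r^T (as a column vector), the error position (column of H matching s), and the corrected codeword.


s = (1, 0, 1, 1)^T, error position = 11, corrected codeword c = 010011010100110

Compute s = H r^T mod 2 one row at a time:
  s_1 = 1 + 0 + 1 + 1 + 0 + 1 + 1 + 0 = 5 ≡ 1 (mod 2).
  s_2 = 0 + 1 + 1 + 0 + 0 + 1 + 1 + 0 = 4 ≡ 0 (mod 2).
  s_3 = 1 + 0 + 1 + 0 + 1 + 1 + 1 + 0 = 5 ≡ 1 (mod 2).
  s_4 = 0 + 0 + 1 + 0 + 0 + 1 + 1 + 0 = 3 ≡ 1 (mod 2).
s = (1, 0, 1, 1)^T — this equals column 11 of H (binary 1011), so error is at position 11.
Correct: flip bit 11 of r = 010011010110110 to get c = 010011010100110.
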